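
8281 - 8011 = 270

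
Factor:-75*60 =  - 2^2 * 3^2*5^3 =- 4500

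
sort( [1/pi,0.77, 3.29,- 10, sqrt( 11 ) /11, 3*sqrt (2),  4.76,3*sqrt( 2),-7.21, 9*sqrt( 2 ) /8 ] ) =[  -  10, - 7.21,sqrt( 11)/11, 1/pi,  0.77,9 *sqrt( 2)/8,3.29,3*sqrt(2 ) , 3*sqrt( 2 ),  4.76 ] 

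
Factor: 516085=5^1*103217^1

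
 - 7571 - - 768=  - 6803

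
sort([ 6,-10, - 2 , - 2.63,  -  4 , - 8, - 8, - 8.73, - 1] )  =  [ - 10, - 8.73, -8, - 8, - 4 , - 2.63 ,-2,  -  1,6]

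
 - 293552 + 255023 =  - 38529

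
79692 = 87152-7460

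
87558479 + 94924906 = 182483385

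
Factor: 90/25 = 18/5 = 2^1*3^2*5^( - 1)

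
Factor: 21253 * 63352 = 1346420056 = 2^3*53^1*401^1 * 7919^1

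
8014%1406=984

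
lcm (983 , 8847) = 8847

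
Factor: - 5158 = -2^1*2579^1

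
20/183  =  20/183= 0.11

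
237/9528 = 79/3176  =  0.02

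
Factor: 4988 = 2^2*29^1 * 43^1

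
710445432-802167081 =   -  91721649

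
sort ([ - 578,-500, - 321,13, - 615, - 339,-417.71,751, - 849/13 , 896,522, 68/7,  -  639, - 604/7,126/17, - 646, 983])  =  [ - 646, - 639, - 615, - 578, - 500, - 417.71, - 339, - 321, - 604/7, - 849/13, 126/17 , 68/7, 13, 522,  751,896,983]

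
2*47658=95316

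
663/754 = 51/58 =0.88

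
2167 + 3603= 5770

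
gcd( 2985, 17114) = 199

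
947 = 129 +818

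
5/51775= 1/10355  =  0.00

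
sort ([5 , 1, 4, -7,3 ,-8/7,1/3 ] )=[-7,-8/7,1/3,1, 3,4, 5]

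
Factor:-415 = -5^1*83^1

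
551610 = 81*6810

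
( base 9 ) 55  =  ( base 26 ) 1o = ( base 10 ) 50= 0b110010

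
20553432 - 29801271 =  - 9247839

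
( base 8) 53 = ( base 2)101011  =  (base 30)1d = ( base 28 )1F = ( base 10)43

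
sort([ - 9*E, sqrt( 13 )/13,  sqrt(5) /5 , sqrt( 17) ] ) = [ - 9*E,sqrt( 13 ) /13, sqrt( 5)/5,sqrt( 17) ] 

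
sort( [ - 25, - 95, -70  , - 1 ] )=[ - 95, - 70, - 25 ,-1 ] 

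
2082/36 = 347/6 =57.83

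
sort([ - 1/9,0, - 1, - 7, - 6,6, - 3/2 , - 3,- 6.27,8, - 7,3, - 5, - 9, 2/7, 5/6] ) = [ -9, - 7, - 7, - 6.27, - 6, - 5, - 3, - 3/2, - 1, - 1/9,0, 2/7,5/6,3,6,8]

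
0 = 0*858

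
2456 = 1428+1028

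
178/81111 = 178/81111 = 0.00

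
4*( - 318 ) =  - 1272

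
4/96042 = 2/48021 = 0.00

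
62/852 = 31/426 = 0.07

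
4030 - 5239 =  - 1209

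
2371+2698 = 5069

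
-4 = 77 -81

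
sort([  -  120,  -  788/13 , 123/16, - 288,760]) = [ - 288, - 120, - 788/13,123/16, 760]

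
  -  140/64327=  - 140/64327 = - 0.00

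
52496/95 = 552 + 56/95  =  552.59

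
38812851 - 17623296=21189555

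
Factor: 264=2^3*3^1*11^1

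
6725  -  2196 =4529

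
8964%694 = 636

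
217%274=217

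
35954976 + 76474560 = 112429536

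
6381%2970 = 441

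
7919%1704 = 1103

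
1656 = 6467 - 4811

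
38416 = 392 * 98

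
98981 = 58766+40215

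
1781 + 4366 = 6147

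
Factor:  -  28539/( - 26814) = 2^( - 1)*3^2*7^1*41^(- 1)*109^( -1) * 151^1 = 9513/8938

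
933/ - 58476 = -311/19492=   - 0.02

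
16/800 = 1/50 = 0.02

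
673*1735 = 1167655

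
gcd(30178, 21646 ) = 158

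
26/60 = 13/30 = 0.43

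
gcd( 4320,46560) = 480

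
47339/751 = 63+26/751 = 63.03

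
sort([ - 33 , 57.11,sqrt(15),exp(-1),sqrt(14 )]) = [  -  33,exp( - 1 ), sqrt( 14 ), sqrt (15), 57.11]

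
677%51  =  14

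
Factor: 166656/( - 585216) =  - 2^( - 1 ) * 3^( - 1) * 7^1 * 31^1*127^( - 1)  =  - 217/762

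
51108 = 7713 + 43395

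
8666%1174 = 448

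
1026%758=268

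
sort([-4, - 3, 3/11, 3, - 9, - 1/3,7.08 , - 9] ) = [  -  9,-9, - 4,- 3,  -  1/3, 3/11, 3 , 7.08]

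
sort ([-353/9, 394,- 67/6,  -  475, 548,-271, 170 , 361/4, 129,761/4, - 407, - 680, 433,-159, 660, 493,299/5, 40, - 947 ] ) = [ - 947,-680,-475, - 407, - 271, - 159,-353/9,-67/6, 40,  299/5, 361/4,129, 170, 761/4,  394, 433, 493, 548, 660] 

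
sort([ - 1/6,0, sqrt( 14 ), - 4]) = [ - 4, - 1/6,0,sqrt( 14 )]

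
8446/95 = 88 +86/95=88.91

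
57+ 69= 126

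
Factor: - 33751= - 33751^1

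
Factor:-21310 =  - 2^1 * 5^1*2131^1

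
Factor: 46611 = 3^2*5179^1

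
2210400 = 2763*800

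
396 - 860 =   -  464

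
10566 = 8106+2460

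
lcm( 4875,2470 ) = 185250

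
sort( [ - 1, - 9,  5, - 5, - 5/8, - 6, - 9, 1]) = [ - 9, - 9,  -  6,-5, - 1, - 5/8,1, 5] 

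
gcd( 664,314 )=2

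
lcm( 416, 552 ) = 28704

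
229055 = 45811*5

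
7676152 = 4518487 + 3157665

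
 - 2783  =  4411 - 7194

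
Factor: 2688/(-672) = - 4=- 2^2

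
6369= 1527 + 4842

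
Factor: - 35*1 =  - 5^1*7^1=- 35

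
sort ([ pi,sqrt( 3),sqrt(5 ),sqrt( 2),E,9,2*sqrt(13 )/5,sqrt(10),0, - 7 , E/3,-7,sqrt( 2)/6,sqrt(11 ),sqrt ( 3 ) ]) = [ - 7, - 7,0,sqrt ( 2 ) /6,E/3, sqrt (2),  2*sqrt(13) /5, sqrt(3), sqrt (3), sqrt( 5 ),E, pi , sqrt(10 ),  sqrt(11 ),9 ] 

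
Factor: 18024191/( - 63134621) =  - 11^ ( - 1 )* 43^( - 1)*89^1  *  127^ (-1)* 1051^( - 1)*202519^1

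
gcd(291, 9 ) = 3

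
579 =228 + 351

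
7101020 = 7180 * 989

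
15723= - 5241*(  -  3) 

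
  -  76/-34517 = 76/34517= 0.00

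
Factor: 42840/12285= 136/39=2^3*3^( - 1) * 13^( - 1) * 17^1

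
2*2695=5390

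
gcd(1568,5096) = 392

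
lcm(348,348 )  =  348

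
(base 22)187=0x29b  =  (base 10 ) 667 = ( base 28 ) NN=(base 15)2E7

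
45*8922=401490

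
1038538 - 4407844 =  - 3369306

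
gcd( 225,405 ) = 45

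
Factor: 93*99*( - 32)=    - 2^5*3^3*11^1*31^1 = -  294624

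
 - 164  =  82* ( - 2 ) 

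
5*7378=36890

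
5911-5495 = 416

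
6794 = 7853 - 1059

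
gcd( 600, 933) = 3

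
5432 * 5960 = 32374720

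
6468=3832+2636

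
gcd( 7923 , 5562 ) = 3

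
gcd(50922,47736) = 54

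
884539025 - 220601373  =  663937652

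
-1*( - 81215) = 81215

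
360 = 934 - 574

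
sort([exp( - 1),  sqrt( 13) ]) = [ exp(  -  1),sqrt( 13 )] 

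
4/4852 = 1/1213 =0.00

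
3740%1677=386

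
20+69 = 89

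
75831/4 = 75831/4=18957.75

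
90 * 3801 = 342090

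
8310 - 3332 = 4978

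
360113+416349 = 776462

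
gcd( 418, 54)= 2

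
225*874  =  196650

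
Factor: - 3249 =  - 3^2*19^2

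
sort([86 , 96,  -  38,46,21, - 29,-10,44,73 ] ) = [ - 38,  -  29, - 10, 21, 44, 46, 73, 86, 96 ] 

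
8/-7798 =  - 4/3899 = - 0.00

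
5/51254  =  5/51254 = 0.00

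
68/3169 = 68/3169 = 0.02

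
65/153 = 65/153 = 0.42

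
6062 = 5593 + 469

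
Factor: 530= 2^1*5^1*53^1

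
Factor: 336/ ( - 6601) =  - 48/943=-  2^4*3^1*23^( - 1) * 41^( - 1 ) 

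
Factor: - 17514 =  - 2^1 * 3^2*7^1 * 139^1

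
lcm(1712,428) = 1712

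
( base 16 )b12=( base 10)2834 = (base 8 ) 5422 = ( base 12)1782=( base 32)2OI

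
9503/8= 9503/8 = 1187.88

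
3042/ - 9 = -338/1 = -338.00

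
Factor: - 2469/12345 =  - 5^ ( - 1) = -1/5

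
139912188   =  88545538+51366650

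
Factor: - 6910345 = -5^1*13^1 * 41^1 * 2593^1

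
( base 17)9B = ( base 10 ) 164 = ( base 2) 10100100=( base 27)62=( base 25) 6E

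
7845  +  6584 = 14429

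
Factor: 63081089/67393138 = 2^(- 1) * 59^1* 1069171^1*33696569^( - 1) 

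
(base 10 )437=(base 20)11h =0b110110101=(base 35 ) CH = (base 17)18c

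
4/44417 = 4/44417= 0.00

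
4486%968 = 614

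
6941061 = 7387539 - 446478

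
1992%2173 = 1992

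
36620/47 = 36620/47 = 779.15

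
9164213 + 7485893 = 16650106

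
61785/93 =20595/31 =664.35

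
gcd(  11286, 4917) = 33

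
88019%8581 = 2209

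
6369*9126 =58123494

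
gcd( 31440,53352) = 24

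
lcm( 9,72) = 72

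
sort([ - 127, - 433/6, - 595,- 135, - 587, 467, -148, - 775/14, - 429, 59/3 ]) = [ - 595, - 587, - 429, - 148, - 135, - 127, - 433/6, - 775/14,59/3,467] 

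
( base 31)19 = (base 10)40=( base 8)50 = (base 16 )28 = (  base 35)15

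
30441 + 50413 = 80854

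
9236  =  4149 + 5087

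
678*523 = 354594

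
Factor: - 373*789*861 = - 253389717 =- 3^2*7^1* 41^1*263^1*373^1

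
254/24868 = 127/12434 = 0.01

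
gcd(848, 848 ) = 848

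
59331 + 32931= 92262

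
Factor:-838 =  - 2^1*419^1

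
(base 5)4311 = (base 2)1001000101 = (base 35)gl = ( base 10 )581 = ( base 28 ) kl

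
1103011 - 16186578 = - 15083567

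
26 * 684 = 17784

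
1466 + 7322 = 8788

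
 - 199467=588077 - 787544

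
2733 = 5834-3101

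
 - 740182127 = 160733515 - 900915642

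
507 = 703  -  196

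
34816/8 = 4352 = 4352.00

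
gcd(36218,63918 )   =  2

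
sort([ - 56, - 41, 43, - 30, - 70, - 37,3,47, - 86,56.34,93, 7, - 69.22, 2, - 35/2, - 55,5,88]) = [ - 86, - 70, - 69.22,  -  56 , - 55,  -  41, -37, - 30, - 35/2,  2, 3,5,7,43, 47,56.34,88,93 ] 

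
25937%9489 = 6959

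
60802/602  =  101 = 101.00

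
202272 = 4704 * 43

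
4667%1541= 44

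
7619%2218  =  965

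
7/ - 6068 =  - 1 + 6061/6068 = -0.00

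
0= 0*93307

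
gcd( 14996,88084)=4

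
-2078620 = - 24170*86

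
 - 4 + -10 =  - 14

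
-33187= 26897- 60084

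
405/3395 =81/679 = 0.12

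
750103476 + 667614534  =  1417718010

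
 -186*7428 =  - 1381608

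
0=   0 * 63779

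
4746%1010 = 706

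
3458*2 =6916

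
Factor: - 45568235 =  - 5^1*127^1*71761^1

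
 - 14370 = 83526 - 97896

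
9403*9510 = 89422530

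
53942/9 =53942/9 = 5993.56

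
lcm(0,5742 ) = 0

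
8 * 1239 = 9912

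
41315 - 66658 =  - 25343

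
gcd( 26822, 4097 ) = 1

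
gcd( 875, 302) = 1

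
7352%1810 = 112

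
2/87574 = 1/43787 = 0.00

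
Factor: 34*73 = 2^1*17^1*73^1 = 2482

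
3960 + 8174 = 12134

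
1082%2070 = 1082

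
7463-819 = 6644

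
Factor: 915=3^1 * 5^1*61^1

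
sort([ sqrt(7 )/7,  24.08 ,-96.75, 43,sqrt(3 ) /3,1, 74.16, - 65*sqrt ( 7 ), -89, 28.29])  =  [-65* sqrt( 7 ), - 96.75, - 89, sqrt( 7 )/7,sqrt( 3 )/3 , 1,  24.08,  28.29, 43 , 74.16 ] 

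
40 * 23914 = 956560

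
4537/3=1512 + 1/3= 1512.33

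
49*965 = 47285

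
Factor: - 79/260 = - 2^ (-2)* 5^( - 1) * 13^( - 1) * 79^1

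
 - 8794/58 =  - 152+11/29 = -151.62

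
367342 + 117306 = 484648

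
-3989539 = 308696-4298235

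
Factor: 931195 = 5^1*186239^1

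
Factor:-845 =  - 5^1*13^2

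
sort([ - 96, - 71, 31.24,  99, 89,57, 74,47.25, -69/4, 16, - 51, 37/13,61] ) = [ - 96, - 71, - 51, -69/4, 37/13, 16, 31.24, 47.25,  57, 61,  74,  89, 99 ] 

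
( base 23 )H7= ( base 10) 398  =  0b110001110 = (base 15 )1b8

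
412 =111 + 301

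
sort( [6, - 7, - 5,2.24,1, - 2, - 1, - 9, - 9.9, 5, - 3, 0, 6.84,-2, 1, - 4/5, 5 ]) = [ - 9.9, - 9, - 7,  -  5,-3, - 2, - 2,-1, - 4/5,0,1,1, 2.24,5, 5,  6, 6.84]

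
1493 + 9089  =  10582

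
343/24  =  343/24 = 14.29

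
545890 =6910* 79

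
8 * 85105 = 680840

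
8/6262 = 4/3131 = 0.00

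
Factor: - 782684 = -2^2*7^1*27953^1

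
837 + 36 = 873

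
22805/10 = 2280+1/2 = 2280.50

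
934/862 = 467/431 = 1.08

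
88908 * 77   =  6845916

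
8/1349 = 8/1349= 0.01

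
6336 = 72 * 88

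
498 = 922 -424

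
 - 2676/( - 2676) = 1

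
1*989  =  989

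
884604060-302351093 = 582252967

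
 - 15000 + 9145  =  -5855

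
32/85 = 32/85 = 0.38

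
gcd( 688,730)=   2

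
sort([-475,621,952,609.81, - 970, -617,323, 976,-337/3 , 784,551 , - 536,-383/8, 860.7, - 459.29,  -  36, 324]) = [-970, - 617,-536,- 475, - 459.29, - 337/3, - 383/8,- 36, 323,324,551,  609.81,  621,  784,860.7,952,976 ]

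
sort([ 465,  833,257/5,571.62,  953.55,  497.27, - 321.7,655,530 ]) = [ - 321.7,257/5,465,497.27,530,571.62 , 655,833,953.55] 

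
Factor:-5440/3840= -2^( - 2)*3^ ( -1 )*17^1 = -17/12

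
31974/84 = 380 + 9/14 = 380.64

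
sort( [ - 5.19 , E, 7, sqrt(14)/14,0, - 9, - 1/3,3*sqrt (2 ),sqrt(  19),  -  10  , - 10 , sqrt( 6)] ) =[ - 10, - 10,-9, - 5.19, - 1/3,0,sqrt(14)/14,sqrt( 6),E,3*sqrt( 2),sqrt(19), 7] 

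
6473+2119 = 8592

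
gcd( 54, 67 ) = 1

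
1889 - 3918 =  - 2029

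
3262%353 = 85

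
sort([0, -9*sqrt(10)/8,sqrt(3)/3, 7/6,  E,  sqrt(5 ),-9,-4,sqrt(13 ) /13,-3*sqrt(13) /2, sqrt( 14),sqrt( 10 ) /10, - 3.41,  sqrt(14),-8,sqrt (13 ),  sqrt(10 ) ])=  [ - 9, - 8,- 3 * sqrt ( 13 ) /2 ,-4,-9 * sqrt( 10 )/8,-3.41,0, sqrt(13) /13,  sqrt ( 10)/10,  sqrt(3 )/3, 7/6,sqrt (5 ), E, sqrt(10 ),sqrt( 13), sqrt(14 ) , sqrt( 14 )]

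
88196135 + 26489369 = 114685504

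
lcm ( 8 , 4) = 8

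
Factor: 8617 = 7^1*1231^1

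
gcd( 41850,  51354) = 54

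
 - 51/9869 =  - 51/9869 = - 0.01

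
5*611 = 3055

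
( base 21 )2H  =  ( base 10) 59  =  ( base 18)35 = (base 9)65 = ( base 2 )111011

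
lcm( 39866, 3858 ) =119598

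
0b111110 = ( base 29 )24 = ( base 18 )38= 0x3E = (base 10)62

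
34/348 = 17/174 = 0.10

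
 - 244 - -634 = 390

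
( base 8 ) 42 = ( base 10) 34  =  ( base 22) 1C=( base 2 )100010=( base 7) 46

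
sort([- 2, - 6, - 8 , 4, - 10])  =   [  -  10, - 8,-6, - 2, 4]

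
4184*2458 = 10284272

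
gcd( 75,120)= 15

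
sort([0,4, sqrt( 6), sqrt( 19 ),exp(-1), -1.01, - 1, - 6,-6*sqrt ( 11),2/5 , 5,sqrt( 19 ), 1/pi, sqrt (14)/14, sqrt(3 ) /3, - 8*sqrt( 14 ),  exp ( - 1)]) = [-8 * sqrt( 14) ,- 6*sqrt( 11), -6,-1.01, - 1,0,sqrt( 14)/14, 1/pi, exp(-1) , exp( - 1), 2/5, sqrt(3)/3,sqrt ( 6 ),  4,sqrt( 19), sqrt(19),  5 ] 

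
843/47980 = 843/47980 = 0.02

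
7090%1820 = 1630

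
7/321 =7/321  =  0.02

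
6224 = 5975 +249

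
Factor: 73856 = 2^7*577^1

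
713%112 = 41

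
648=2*324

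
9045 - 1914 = 7131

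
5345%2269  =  807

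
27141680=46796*580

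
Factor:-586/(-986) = 293/493 = 17^( - 1)*29^(-1)*293^1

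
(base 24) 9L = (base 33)76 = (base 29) 85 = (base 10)237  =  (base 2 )11101101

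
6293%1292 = 1125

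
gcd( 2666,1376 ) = 86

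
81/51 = 1 + 10/17 = 1.59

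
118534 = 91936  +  26598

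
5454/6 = 909 = 909.00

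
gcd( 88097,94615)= 1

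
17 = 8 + 9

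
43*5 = 215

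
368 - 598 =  - 230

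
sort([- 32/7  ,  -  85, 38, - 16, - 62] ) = [-85,  -  62, - 16,-32/7 , 38] 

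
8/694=4/347 = 0.01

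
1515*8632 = 13077480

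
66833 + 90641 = 157474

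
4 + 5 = 9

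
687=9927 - 9240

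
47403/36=5267/4=1316.75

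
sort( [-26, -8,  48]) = [ - 26, - 8,48]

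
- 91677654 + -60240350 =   -  151918004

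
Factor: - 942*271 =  - 2^1*3^1*157^1* 271^1  =  - 255282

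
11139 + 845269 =856408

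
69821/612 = 114 + 53/612  =  114.09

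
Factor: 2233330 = 2^1  *5^1 * 11^1 * 79^1*257^1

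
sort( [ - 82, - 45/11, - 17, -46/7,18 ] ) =[ - 82, - 17, - 46/7, - 45/11 , 18 ]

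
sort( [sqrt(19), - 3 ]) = [ - 3,sqrt( 19)]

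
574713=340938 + 233775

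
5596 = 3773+1823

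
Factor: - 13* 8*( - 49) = 5096 =2^3*7^2*13^1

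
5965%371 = 29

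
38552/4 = 9638  =  9638.00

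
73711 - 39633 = 34078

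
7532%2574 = 2384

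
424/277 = 1  +  147/277= 1.53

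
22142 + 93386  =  115528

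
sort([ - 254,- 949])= [ - 949, - 254]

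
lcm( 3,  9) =9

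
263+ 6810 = 7073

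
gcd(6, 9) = 3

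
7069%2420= 2229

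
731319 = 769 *951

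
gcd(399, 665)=133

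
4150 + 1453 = 5603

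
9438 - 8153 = 1285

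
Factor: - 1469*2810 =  - 4127890 = -2^1*5^1*13^1*113^1 * 281^1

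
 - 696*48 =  - 33408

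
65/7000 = 13/1400 = 0.01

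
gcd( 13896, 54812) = 772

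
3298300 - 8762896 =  - 5464596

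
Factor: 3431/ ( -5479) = -47^1*73^1*5479^(-1)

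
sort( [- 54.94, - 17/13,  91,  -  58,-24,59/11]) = [ - 58,-54.94, - 24, -17/13,59/11, 91 ]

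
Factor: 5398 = 2^1*2699^1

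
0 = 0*706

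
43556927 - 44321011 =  - 764084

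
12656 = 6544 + 6112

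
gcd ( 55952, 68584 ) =8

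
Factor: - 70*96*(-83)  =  2^6* 3^1 * 5^1*7^1 * 83^1 = 557760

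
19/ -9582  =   -1 + 9563/9582 = - 0.00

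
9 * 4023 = 36207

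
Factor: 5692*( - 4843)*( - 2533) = 69825579748= 2^2*17^1*29^1*149^1*167^1*1423^1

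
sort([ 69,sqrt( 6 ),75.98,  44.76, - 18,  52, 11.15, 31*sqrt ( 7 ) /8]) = [ - 18,sqrt (6 ),31*sqrt(7)/8, 11.15, 44.76, 52, 69,75.98 ] 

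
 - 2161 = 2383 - 4544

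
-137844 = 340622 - 478466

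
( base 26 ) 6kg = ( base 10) 4592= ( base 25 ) 78H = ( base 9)6262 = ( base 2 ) 1000111110000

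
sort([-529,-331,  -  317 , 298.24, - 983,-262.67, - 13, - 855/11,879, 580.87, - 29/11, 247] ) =[ -983,-529,- 331,- 317,- 262.67, - 855/11, - 13, - 29/11, 247,298.24, 580.87,879]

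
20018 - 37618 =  - 17600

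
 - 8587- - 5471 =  - 3116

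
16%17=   16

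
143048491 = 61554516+81493975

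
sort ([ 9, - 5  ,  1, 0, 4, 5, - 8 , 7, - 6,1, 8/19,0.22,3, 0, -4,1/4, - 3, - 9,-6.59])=[-9,  -  8,  -  6.59, - 6,-5,-4,  -  3, 0, 0,0.22 , 1/4, 8/19,1, 1,3, 4,5, 7,9] 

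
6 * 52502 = 315012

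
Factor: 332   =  2^2* 83^1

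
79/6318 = 79/6318 = 0.01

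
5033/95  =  52 + 93/95 = 52.98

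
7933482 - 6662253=1271229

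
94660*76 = 7194160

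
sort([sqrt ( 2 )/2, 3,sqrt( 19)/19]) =[ sqrt( 19 ) /19,sqrt( 2)/2,3 ] 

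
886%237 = 175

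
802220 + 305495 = 1107715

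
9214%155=69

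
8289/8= 8289/8 = 1036.12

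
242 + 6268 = 6510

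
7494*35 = 262290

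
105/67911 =35/22637 = 0.00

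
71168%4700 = 668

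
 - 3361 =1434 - 4795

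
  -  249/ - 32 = 249/32 = 7.78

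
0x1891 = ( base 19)h80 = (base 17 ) 14CG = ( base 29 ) 7DP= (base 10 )6289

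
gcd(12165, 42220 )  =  5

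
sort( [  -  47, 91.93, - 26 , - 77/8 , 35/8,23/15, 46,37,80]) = [ - 47, - 26,-77/8, 23/15,35/8,37, 46,80,  91.93 ]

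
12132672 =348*34864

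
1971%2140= 1971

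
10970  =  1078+9892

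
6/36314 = 3/18157  =  0.00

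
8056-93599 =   -  85543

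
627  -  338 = 289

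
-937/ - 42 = 22 + 13/42 = 22.31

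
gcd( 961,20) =1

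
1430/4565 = 26/83 = 0.31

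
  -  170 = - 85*2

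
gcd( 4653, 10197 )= 99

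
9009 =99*91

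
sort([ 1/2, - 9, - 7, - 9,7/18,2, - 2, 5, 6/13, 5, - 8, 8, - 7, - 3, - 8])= [ - 9,-9, - 8, - 8, - 7,-7, - 3  , - 2, 7/18, 6/13,1/2,2,5,5,8 ]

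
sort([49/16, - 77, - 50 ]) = [ - 77, - 50,49/16]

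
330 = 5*66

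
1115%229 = 199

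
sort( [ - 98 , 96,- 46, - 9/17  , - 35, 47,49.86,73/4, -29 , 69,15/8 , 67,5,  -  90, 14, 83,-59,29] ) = [ - 98 , - 90,-59, - 46 ,-35, - 29,  -  9/17, 15/8, 5, 14, 73/4,29, 47 , 49.86, 67, 69, 83, 96] 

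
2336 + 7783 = 10119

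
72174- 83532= - 11358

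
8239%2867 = 2505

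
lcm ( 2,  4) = 4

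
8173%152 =117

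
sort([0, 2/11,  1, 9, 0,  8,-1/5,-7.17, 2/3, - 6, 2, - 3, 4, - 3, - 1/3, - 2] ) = [ - 7.17, - 6, - 3, - 3, - 2, - 1/3, - 1/5, 0, 0,2/11, 2/3, 1, 2, 4, 8,  9 ] 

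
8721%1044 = 369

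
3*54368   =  163104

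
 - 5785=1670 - 7455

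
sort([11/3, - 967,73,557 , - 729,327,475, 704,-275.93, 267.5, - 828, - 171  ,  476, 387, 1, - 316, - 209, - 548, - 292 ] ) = [ - 967 , - 828, - 729, - 548, - 316, - 292, - 275.93, - 209, - 171  ,  1,11/3, 73, 267.5, 327 , 387,  475 , 476, 557,704]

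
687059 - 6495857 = - 5808798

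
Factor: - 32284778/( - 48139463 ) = 2^1*23^1*113^1 * 487^(  -  1)*6211^1* 98849^( - 1)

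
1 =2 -1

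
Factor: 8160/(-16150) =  - 48/95 = -2^4 * 3^1 * 5^(-1)*19^(- 1 )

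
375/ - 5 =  - 75+0/1=- 75.00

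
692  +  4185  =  4877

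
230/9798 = 5/213=0.02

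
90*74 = 6660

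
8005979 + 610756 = 8616735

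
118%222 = 118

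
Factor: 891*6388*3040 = 2^7 *3^4*5^1*11^1 * 19^1*1597^1 = 17302792320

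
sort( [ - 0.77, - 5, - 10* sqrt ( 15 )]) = [ - 10*sqrt ( 15), - 5, - 0.77]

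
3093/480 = 1031/160 = 6.44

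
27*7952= 214704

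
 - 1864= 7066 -8930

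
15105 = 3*5035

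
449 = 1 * 449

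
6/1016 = 3/508 = 0.01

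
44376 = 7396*6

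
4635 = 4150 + 485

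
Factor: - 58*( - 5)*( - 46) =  - 13340 = - 2^2 * 5^1*23^1* 29^1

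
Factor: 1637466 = 2^1*3^1 *272911^1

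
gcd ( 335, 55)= 5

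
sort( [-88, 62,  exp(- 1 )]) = [ - 88, exp(-1), 62 ]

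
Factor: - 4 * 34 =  - 136 = - 2^3*17^1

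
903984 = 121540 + 782444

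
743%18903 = 743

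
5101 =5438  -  337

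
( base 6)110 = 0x2a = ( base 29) 1D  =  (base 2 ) 101010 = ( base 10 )42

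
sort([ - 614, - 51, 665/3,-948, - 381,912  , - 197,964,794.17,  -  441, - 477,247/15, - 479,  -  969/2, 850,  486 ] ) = [ - 948, - 614, - 969/2, - 479,-477, - 441,-381 , - 197, - 51,247/15, 665/3, 486,794.17, 850,912, 964 ]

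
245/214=245/214 = 1.14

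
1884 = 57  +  1827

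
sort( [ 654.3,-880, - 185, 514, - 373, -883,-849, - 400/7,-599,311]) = [ - 883, - 880,-849, - 599, - 373, - 185, - 400/7, 311,514,654.3]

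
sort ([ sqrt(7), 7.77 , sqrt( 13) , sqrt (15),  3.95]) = [sqrt(7),sqrt (13), sqrt( 15),  3.95, 7.77]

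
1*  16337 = 16337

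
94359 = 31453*3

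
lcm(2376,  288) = 9504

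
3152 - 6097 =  - 2945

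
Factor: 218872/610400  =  251/700 = 2^(-2 ) * 5^ ( - 2 )*7^(  -  1 ) * 251^1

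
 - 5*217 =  - 1085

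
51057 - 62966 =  - 11909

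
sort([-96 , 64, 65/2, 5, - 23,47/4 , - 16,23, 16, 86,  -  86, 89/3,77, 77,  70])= [ - 96, - 86 ,  -  23, - 16,  5, 47/4, 16 , 23, 89/3 , 65/2, 64, 70, 77,77,86]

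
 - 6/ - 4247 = 6/4247 = 0.00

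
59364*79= 4689756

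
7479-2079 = 5400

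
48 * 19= 912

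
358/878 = 179/439 = 0.41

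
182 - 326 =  - 144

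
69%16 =5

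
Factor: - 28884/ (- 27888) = 29/28 = 2^( - 2) * 7^ ( - 1 )*29^1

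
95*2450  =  232750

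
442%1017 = 442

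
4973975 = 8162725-3188750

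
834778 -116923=717855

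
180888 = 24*7537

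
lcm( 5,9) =45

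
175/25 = 7 = 7.00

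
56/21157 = 56/21157 = 0.00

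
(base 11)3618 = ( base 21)afd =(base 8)11202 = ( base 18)eb4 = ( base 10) 4738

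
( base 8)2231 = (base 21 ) 2e1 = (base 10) 1177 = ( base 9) 1547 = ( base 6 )5241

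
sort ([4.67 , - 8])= [  -  8,4.67]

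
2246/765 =2 + 716/765 = 2.94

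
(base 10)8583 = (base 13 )3BA3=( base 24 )ELF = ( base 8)20607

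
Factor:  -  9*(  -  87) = 3^3*29^1 = 783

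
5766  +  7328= 13094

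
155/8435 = 31/1687 = 0.02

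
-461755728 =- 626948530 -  - 165192802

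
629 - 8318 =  - 7689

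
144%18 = 0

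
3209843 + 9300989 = 12510832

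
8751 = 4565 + 4186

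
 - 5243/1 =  -5243=   -5243.00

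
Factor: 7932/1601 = 2^2*3^1 * 661^1*1601^( - 1)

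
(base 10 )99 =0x63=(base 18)59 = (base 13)78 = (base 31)36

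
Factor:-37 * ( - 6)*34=2^2 * 3^1*17^1*37^1=7548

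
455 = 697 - 242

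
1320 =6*220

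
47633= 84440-36807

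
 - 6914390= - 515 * 13426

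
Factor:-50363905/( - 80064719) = 5^1*7^( - 1) * 23^1*443^( - 1) * 25819^( - 1)*437947^1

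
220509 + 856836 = 1077345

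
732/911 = 732/911 = 0.80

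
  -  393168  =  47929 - 441097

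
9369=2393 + 6976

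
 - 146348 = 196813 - 343161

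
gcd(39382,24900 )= 2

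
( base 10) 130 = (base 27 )4M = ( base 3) 11211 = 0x82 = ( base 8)202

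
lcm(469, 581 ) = 38927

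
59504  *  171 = 10175184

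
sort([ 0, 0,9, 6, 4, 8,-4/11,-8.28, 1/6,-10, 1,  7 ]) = [-10, - 8.28,-4/11,0,0 , 1/6,  1, 4, 6, 7  ,  8, 9 ] 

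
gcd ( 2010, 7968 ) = 6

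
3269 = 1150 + 2119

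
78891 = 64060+14831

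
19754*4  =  79016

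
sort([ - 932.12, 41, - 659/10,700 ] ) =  [ - 932.12, - 659/10,41,700 ]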